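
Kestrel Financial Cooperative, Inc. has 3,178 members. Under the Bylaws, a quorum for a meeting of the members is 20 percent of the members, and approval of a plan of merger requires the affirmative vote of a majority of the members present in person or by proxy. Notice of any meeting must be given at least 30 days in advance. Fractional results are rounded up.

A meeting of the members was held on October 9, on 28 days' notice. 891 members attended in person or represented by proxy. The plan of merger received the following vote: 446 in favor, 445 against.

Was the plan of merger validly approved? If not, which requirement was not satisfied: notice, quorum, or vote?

Notice: 28 days given; 30 required. Not satisfied.
Quorum: 20% of 3,178 = 635.60, rounded up to 636; 891 present. Satisfied.
Vote: requires a majority of those present (891); a majority of 891 is 446, so 446 needed; 446 in favor. Satisfied.

Invalid — notice requirement not satisfied.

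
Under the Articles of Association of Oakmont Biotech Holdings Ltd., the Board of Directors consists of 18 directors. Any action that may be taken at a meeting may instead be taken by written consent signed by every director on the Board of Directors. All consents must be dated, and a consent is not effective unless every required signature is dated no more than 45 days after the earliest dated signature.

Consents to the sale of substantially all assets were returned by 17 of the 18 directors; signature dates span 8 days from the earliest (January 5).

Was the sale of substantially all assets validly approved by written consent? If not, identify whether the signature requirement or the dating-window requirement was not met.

Not effective — insufficient signatures.

Signatures required: the unanimous vote of 18 — unanimous means all 18, so 18 needed; 17 signed. Insufficient.
Dating window: the latest signature is 8 days after the earliest; the limit is 45 days. Within the window.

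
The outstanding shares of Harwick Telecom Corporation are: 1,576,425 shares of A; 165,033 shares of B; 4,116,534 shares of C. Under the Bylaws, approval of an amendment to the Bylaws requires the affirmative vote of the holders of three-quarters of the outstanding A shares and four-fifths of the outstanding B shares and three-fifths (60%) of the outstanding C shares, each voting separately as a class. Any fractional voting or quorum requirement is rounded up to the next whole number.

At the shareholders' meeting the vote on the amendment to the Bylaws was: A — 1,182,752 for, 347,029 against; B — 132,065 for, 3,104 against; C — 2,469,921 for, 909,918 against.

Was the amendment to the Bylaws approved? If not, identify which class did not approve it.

A: 3/4 of 1576425 = 1182318.75, rounded up to 1182319; 1,182,319 required, 1,182,752 in favor — approved.
B: 4/5 of 165033 = 132026.40, rounded up to 132027; 132,027 required, 132,065 in favor — approved.
C: 3/5 of 4116534 = 2469920.40, rounded up to 2469921; 2,469,921 required, 2,469,921 in favor — approved.

Approved — every class gave the required vote.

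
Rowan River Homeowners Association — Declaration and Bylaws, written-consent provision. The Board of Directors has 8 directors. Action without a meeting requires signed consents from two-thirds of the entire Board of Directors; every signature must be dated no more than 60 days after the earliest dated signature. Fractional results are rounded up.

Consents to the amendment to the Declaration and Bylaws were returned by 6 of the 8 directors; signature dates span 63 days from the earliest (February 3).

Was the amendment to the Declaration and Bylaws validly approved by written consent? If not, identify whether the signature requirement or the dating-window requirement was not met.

Signatures required: two-thirds of 8 — 2/3 of 8 = 5.33, rounded up to 6, so 6 needed; 6 signed. Sufficient.
Dating window: the latest signature is 63 days after the earliest; the limit is 60 days. Outside the window.

Not effective — dating-window requirement not satisfied.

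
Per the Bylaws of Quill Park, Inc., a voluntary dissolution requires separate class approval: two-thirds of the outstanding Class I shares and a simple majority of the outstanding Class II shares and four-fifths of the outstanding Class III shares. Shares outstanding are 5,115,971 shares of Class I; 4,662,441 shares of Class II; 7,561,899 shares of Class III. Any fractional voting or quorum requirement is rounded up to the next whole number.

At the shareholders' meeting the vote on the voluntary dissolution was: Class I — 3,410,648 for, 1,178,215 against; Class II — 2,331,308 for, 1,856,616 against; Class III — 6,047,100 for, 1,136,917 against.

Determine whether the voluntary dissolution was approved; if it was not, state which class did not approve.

Class I: 2/3 of 5115971 = 3410647.33, rounded up to 3410648; 3,410,648 required, 3,410,648 in favor — approved.
Class II: a majority of 4662441 is 2331221; 2,331,221 required, 2,331,308 in favor — approved.
Class III: 4/5 of 7561899 = 6049519.20, rounded up to 6049520; 6,049,520 required, 6,047,100 in favor — not approved.

Not approved — the Class III shares did not give the required vote.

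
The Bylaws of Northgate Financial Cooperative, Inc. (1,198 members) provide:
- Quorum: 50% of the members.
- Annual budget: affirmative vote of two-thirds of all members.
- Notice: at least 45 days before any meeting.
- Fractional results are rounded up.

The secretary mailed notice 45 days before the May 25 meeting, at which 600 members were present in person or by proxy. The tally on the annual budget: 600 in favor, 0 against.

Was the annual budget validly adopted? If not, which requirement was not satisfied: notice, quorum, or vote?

Invalid — vote requirement not satisfied.

Notice: 45 days given; 45 required. Satisfied.
Quorum: 50% of 1,198 = 599; 600 present. Satisfied.
Vote: requires two-thirds of all members (1,198); 2/3 of 1198 = 798.67, rounded up to 799, so 799 needed; 600 in favor. Not satisfied.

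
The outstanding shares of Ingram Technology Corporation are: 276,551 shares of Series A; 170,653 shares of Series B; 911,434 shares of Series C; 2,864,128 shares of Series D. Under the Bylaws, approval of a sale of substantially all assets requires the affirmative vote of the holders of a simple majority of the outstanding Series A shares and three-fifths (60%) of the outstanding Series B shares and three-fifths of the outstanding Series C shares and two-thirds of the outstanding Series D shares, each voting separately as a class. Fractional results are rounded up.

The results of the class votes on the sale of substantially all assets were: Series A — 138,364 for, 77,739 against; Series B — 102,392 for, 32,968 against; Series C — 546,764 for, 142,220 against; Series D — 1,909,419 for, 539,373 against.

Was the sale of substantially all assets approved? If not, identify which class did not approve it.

Series A: a majority of 276551 is 138276; 138,276 required, 138,364 in favor — approved.
Series B: 3/5 of 170653 = 102391.80, rounded up to 102392; 102,392 required, 102,392 in favor — approved.
Series C: 3/5 of 911434 = 546860.40, rounded up to 546861; 546,861 required, 546,764 in favor — not approved.
Series D: 2/3 of 2864128 = 1909418.67, rounded up to 1909419; 1,909,419 required, 1,909,419 in favor — approved.

Not approved — the Series C shares did not give the required vote.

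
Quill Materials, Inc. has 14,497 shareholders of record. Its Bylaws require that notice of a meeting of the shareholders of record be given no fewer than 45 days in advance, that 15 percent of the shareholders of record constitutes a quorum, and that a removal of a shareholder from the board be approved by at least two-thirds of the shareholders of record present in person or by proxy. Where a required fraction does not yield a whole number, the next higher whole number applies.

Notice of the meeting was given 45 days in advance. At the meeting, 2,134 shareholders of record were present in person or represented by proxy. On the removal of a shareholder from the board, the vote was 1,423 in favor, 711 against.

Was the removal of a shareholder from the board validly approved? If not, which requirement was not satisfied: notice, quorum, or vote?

Invalid — quorum requirement not satisfied.

Notice: 45 days given; 45 required. Satisfied.
Quorum: 15% of 14,497 = 2,174.55, rounded up to 2,175; 2,134 present. Not satisfied.
Vote: requires two-thirds of those present (2,134); 2/3 of 2134 = 1422.67, rounded up to 1423, so 1,423 needed; 1,423 in favor. Satisfied.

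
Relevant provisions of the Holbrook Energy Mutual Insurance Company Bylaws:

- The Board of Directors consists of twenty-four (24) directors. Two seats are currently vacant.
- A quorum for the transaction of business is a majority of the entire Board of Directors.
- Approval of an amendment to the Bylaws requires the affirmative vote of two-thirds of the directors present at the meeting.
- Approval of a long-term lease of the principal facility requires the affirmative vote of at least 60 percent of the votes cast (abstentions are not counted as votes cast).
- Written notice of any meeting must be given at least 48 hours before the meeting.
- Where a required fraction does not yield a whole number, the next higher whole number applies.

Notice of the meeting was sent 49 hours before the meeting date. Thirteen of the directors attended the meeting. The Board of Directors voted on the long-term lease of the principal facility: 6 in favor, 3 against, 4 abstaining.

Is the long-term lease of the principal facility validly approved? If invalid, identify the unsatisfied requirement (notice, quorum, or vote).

Valid — all requirements satisfied.

Notice: 49 hours given; 48 required (49 ≥ 48). Satisfied.
Quorum: 13 present; quorum is 13. Satisfied.
Vote: the long-term lease of the principal facility requires three-fifths of the votes cast (13 present − 4 abstaining = 9). 3/5 of 9 = 5.40, rounded up to 6, so 6 affirmative votes are needed; 6 voted in favor. Satisfied.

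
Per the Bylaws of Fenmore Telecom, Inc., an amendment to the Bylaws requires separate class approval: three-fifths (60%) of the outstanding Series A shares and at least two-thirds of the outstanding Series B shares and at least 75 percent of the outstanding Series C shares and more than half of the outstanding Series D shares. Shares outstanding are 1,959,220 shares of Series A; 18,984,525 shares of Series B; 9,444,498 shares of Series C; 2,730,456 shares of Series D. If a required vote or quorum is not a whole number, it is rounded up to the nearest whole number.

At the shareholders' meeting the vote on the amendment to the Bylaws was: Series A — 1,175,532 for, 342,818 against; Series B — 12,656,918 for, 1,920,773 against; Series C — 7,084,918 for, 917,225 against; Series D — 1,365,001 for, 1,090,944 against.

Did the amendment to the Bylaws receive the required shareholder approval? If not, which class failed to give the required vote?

Not approved — the Series D shares did not give the required vote.

Series A: 3/5 of 1959220 = 1175532; 1,175,532 required, 1,175,532 in favor — approved.
Series B: 2/3 of 18984525 = 12656350; 12,656,350 required, 12,656,918 in favor — approved.
Series C: 3/4 of 9444498 = 7083373.50, rounded up to 7083374; 7,083,374 required, 7,084,918 in favor — approved.
Series D: a majority of 2730456 is 1365229; 1,365,229 required, 1,365,001 in favor — not approved.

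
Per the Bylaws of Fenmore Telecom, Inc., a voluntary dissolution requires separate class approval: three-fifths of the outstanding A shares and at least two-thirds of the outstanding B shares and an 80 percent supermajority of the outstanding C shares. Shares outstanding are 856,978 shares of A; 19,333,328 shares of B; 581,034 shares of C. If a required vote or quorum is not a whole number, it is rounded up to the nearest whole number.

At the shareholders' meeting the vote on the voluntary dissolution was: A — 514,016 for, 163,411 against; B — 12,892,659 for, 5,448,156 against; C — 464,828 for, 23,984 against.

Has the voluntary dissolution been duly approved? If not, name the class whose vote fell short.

A: 3/5 of 856978 = 514186.80, rounded up to 514187; 514,187 required, 514,016 in favor — not approved.
B: 2/3 of 19333328 = 12888885.33, rounded up to 12888886; 12,888,886 required, 12,892,659 in favor — approved.
C: 4/5 of 581034 = 464827.20, rounded up to 464828; 464,828 required, 464,828 in favor — approved.

Not approved — the A shares did not give the required vote.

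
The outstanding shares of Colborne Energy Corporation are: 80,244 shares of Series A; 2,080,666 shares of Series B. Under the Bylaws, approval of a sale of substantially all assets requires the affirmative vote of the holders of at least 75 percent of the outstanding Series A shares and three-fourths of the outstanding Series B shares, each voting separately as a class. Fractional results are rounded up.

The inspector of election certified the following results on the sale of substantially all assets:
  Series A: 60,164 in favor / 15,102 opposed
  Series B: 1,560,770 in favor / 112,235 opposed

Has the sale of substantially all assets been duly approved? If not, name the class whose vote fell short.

Not approved — the Series A shares did not give the required vote.

Series A: 3/4 of 80244 = 60183; 60,183 required, 60,164 in favor — not approved.
Series B: 3/4 of 2080666 = 1560499.50, rounded up to 1560500; 1,560,500 required, 1,560,770 in favor — approved.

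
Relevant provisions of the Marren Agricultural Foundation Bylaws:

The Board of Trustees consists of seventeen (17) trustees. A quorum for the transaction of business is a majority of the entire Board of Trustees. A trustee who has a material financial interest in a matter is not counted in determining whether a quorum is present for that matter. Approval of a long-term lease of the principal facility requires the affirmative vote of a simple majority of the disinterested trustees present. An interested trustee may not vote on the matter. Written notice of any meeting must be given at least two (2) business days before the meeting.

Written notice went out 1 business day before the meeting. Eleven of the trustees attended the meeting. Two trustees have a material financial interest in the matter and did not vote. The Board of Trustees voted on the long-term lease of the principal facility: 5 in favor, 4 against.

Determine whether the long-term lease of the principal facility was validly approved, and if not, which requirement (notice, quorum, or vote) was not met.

Notice: 1 business day given; 2 required (1 < 2). Not satisfied.
Quorum: 11 present, but the 2 interested trustees do not count, leaving 9. Quorum is 9. Satisfied.
Vote: the long-term lease of the principal facility requires a majority of the disinterested trustees present (11 − 2 = 9). A majority of 9 is 5, so 5 affirmative votes are needed; 5 voted in favor. Satisfied.

Invalid — notice requirement not satisfied.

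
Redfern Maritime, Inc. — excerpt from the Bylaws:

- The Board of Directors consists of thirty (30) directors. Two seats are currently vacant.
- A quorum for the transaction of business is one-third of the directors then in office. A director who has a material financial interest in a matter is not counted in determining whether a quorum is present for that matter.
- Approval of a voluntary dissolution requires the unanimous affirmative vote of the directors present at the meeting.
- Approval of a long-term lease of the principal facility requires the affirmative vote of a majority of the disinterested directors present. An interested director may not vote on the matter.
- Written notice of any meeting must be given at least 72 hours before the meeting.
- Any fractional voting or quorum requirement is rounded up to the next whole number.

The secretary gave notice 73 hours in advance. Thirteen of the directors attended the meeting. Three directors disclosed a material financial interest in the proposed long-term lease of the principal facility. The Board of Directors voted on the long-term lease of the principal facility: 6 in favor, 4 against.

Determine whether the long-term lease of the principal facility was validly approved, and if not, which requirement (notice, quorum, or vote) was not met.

Valid — all requirements satisfied.

Notice: 73 hours given; 72 required (73 ≥ 72). Satisfied.
Quorum: 13 present, but the 3 interested directors do not count, leaving 10. Quorum is 10. Satisfied.
Vote: the long-term lease of the principal facility requires a majority of the disinterested directors present (13 − 3 = 10). A majority of 10 is 6, so 6 affirmative votes are needed; 6 voted in favor. Satisfied.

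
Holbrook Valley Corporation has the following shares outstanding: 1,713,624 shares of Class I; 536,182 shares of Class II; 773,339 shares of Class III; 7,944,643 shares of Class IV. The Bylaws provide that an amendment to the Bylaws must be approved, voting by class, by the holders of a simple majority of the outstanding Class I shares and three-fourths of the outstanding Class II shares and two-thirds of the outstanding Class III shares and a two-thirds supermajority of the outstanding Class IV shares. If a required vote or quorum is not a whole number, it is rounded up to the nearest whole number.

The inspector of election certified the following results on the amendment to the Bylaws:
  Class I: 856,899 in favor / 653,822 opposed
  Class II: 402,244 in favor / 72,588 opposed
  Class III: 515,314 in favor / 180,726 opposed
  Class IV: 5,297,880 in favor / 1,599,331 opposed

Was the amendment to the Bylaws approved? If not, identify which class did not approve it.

Not approved — the Class III shares did not give the required vote.

Class I: a majority of 1713624 is 856813; 856,813 required, 856,899 in favor — approved.
Class II: 3/4 of 536182 = 402136.50, rounded up to 402137; 402,137 required, 402,244 in favor — approved.
Class III: 2/3 of 773339 = 515559.33, rounded up to 515560; 515,560 required, 515,314 in favor — not approved.
Class IV: 2/3 of 7944643 = 5296428.67, rounded up to 5296429; 5,296,429 required, 5,297,880 in favor — approved.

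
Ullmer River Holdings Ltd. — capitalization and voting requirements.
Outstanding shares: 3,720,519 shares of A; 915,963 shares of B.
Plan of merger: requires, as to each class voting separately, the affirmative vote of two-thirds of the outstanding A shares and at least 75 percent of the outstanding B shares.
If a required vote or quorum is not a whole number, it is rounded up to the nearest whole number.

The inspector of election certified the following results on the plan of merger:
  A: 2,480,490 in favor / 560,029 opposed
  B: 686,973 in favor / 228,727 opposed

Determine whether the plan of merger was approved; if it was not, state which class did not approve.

Approved — every class gave the required vote.

A: 2/3 of 3720519 = 2480346; 2,480,346 required, 2,480,490 in favor — approved.
B: 3/4 of 915963 = 686972.25, rounded up to 686973; 686,973 required, 686,973 in favor — approved.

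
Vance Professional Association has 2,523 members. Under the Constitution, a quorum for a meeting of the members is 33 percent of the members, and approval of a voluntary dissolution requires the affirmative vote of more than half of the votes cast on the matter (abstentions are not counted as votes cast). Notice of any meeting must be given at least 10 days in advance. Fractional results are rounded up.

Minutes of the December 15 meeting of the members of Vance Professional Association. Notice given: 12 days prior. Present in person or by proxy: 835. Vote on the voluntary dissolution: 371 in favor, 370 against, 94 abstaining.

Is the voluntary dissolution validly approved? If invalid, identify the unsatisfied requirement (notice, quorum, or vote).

Notice: 12 days given; 10 required. Satisfied.
Quorum: 33% of 2,523 = 832.59, rounded up to 833; 835 present. Satisfied.
Vote: requires a majority of the votes cast (835 − 94 abstaining = 741); a majority of 741 is 371, so 371 needed; 371 in favor. Satisfied.

Valid — all requirements satisfied.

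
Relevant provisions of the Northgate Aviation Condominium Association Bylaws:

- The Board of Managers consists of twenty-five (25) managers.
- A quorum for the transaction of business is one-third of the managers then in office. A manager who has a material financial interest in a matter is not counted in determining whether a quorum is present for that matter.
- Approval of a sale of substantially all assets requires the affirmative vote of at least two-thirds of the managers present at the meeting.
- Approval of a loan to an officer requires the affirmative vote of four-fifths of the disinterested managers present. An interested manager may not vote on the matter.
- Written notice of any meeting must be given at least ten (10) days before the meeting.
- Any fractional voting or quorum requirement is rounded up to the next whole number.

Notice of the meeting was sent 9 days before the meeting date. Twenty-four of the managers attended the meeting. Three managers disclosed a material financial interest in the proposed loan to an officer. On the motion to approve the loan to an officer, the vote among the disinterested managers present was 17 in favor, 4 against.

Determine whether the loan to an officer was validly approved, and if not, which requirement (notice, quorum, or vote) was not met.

Notice: 9 days given; 10 required (9 < 10). Not satisfied.
Quorum: 24 present, but the 3 interested managers do not count, leaving 21. Quorum is 9. Satisfied.
Vote: the loan to an officer requires four-fifths of the disinterested managers present (24 − 3 = 21). 4/5 of 21 = 16.80, rounded up to 17, so 17 affirmative votes are needed; 17 voted in favor. Satisfied.

Invalid — notice requirement not satisfied.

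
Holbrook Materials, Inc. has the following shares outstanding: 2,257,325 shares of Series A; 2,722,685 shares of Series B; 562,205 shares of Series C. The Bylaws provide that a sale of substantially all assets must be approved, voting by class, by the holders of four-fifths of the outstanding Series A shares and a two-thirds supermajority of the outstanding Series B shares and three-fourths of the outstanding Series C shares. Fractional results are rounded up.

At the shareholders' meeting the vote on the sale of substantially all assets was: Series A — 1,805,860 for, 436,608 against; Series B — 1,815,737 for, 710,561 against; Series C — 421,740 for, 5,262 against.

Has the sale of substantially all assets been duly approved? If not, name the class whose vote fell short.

Approved — every class gave the required vote.

Series A: 4/5 of 2257325 = 1805860; 1,805,860 required, 1,805,860 in favor — approved.
Series B: 2/3 of 2722685 = 1815123.33, rounded up to 1815124; 1,815,124 required, 1,815,737 in favor — approved.
Series C: 3/4 of 562205 = 421653.75, rounded up to 421654; 421,654 required, 421,740 in favor — approved.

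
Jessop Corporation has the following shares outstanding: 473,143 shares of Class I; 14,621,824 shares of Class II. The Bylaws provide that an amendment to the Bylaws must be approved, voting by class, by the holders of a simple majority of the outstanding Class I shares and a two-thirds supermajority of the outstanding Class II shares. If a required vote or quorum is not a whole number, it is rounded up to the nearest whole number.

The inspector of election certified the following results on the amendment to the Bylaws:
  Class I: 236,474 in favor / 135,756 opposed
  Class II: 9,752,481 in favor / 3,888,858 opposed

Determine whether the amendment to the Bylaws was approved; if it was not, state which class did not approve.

Not approved — the Class I shares did not give the required vote.

Class I: a majority of 473143 is 236572; 236,572 required, 236,474 in favor — not approved.
Class II: 2/3 of 14621824 = 9747882.67, rounded up to 9747883; 9,747,883 required, 9,752,481 in favor — approved.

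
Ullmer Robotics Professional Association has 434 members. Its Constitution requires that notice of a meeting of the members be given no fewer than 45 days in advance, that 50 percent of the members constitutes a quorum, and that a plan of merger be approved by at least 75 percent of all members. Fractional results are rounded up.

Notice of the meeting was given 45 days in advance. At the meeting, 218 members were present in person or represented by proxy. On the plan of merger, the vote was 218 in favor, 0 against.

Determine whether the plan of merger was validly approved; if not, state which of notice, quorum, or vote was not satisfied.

Notice: 45 days given; 45 required. Satisfied.
Quorum: 50% of 434 = 217; 218 present. Satisfied.
Vote: requires three-fourths of all members (434); 3/4 of 434 = 325.50, rounded up to 326, so 326 needed; 218 in favor. Not satisfied.

Invalid — vote requirement not satisfied.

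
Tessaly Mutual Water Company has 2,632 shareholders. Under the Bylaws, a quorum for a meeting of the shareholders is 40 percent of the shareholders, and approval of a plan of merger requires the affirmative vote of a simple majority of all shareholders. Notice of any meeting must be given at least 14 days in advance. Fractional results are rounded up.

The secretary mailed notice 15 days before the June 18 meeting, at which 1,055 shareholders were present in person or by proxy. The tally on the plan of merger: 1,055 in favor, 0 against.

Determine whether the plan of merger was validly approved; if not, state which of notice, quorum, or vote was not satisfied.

Notice: 15 days given; 14 required. Satisfied.
Quorum: 40% of 2,632 = 1,052.80, rounded up to 1,053; 1,055 present. Satisfied.
Vote: requires a majority of all shareholders (2,632); a majority of 2632 is 1317, so 1,317 needed; 1,055 in favor. Not satisfied.

Invalid — vote requirement not satisfied.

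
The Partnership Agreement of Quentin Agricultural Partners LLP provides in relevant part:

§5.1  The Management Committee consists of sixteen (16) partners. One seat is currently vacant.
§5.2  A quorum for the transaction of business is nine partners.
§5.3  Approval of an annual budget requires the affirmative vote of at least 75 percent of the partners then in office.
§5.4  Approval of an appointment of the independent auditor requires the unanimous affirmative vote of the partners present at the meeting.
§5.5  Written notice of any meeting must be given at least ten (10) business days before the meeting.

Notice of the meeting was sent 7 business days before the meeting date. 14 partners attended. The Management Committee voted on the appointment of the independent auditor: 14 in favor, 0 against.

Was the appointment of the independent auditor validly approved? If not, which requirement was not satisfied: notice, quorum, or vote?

Invalid — notice requirement not satisfied.

Notice: 7 business days given; 10 required (7 < 10). Not satisfied.
Quorum: 14 present; quorum is 9. Satisfied.
Vote: the appointment of the independent auditor requires the unanimous vote of the partners present (14). Unanimous means all 14, so 14 affirmative votes are needed; 14 voted in favor. Satisfied.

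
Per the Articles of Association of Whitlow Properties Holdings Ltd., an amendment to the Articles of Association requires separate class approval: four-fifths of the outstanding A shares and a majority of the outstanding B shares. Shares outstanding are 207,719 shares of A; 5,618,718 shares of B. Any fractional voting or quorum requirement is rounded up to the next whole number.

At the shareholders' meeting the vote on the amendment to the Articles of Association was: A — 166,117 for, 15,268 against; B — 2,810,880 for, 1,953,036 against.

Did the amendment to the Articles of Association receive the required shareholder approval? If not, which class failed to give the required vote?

Not approved — the A shares did not give the required vote.

A: 4/5 of 207719 = 166175.20, rounded up to 166176; 166,176 required, 166,117 in favor — not approved.
B: a majority of 5618718 is 2809360; 2,809,360 required, 2,810,880 in favor — approved.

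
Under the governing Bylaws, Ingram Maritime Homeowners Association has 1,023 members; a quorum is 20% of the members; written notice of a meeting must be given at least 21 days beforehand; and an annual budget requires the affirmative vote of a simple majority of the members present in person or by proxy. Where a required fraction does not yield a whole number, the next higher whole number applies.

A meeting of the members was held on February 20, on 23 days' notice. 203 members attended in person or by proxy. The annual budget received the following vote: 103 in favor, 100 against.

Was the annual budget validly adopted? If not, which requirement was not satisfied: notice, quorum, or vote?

Notice: 23 days given; 21 required. Satisfied.
Quorum: 20% of 1,023 = 204.60, rounded up to 205; 203 present. Not satisfied.
Vote: requires a majority of those present (203); a majority of 203 is 102, so 102 needed; 103 in favor. Satisfied.

Invalid — quorum requirement not satisfied.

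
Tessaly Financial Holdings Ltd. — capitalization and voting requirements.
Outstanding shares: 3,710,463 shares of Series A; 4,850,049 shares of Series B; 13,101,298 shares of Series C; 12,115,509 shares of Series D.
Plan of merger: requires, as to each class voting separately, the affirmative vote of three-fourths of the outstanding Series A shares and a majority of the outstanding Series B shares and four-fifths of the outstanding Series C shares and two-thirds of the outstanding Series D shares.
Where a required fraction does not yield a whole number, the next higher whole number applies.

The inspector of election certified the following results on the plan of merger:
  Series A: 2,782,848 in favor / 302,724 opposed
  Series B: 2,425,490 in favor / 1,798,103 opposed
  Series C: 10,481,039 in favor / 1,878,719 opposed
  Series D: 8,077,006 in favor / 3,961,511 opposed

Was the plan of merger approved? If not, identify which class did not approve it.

Series A: 3/4 of 3710463 = 2782847.25, rounded up to 2782848; 2,782,848 required, 2,782,848 in favor — approved.
Series B: a majority of 4850049 is 2425025; 2,425,025 required, 2,425,490 in favor — approved.
Series C: 4/5 of 13101298 = 10481038.40, rounded up to 10481039; 10,481,039 required, 10,481,039 in favor — approved.
Series D: 2/3 of 12115509 = 8077006; 8,077,006 required, 8,077,006 in favor — approved.

Approved — every class gave the required vote.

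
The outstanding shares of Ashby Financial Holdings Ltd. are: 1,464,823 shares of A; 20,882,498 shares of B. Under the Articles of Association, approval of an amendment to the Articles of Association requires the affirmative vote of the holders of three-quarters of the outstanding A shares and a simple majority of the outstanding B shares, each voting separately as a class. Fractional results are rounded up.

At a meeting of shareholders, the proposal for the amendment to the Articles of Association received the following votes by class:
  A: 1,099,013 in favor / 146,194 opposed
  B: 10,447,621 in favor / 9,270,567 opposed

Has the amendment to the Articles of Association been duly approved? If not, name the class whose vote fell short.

A: 3/4 of 1464823 = 1098617.25, rounded up to 1098618; 1,098,618 required, 1,099,013 in favor — approved.
B: a majority of 20882498 is 10441250; 10,441,250 required, 10,447,621 in favor — approved.

Approved — every class gave the required vote.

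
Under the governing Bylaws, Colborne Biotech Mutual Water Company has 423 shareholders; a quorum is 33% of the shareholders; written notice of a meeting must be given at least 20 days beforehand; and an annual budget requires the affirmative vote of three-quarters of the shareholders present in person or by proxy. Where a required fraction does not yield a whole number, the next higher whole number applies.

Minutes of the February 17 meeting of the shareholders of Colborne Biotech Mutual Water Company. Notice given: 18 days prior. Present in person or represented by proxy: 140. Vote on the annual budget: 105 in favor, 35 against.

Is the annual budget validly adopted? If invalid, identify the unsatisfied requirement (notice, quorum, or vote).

Notice: 18 days given; 20 required. Not satisfied.
Quorum: 33% of 423 = 139.59, rounded up to 140; 140 present. Satisfied.
Vote: requires three-fourths of those present (140); 3/4 of 140 = 105, so 105 needed; 105 in favor. Satisfied.

Invalid — notice requirement not satisfied.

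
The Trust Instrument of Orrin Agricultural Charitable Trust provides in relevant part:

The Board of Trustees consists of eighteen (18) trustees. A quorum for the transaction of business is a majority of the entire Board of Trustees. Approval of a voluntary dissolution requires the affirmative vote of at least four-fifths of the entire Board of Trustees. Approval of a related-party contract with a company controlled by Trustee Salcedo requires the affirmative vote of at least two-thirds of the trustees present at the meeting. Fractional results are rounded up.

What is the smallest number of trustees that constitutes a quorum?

A majority of 18 is 10.

10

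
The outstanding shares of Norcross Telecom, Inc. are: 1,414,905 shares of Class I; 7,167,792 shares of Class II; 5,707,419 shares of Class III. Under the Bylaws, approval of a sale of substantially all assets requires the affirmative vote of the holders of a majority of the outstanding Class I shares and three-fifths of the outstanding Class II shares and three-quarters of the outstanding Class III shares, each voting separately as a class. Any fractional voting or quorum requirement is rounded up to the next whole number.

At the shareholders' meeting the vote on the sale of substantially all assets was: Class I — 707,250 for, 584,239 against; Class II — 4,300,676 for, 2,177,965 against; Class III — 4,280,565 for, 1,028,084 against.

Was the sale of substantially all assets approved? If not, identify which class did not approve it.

Not approved — the Class I shares did not give the required vote.

Class I: a majority of 1414905 is 707453; 707,453 required, 707,250 in favor — not approved.
Class II: 3/5 of 7167792 = 4300675.20, rounded up to 4300676; 4,300,676 required, 4,300,676 in favor — approved.
Class III: 3/4 of 5707419 = 4280564.25, rounded up to 4280565; 4,280,565 required, 4,280,565 in favor — approved.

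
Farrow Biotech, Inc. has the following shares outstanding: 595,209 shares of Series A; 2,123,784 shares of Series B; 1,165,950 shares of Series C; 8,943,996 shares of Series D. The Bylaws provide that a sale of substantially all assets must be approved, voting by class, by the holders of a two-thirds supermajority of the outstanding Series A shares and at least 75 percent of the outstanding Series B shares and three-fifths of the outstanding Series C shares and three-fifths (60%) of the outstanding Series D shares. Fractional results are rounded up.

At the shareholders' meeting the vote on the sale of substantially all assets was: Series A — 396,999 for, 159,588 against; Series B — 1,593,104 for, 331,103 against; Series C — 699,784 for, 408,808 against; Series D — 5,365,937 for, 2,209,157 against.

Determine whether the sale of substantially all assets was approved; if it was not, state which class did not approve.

Series A: 2/3 of 595209 = 396806; 396,806 required, 396,999 in favor — approved.
Series B: 3/4 of 2123784 = 1592838; 1,592,838 required, 1,593,104 in favor — approved.
Series C: 3/5 of 1165950 = 699570; 699,570 required, 699,784 in favor — approved.
Series D: 3/5 of 8943996 = 5366397.60, rounded up to 5366398; 5,366,398 required, 5,365,937 in favor — not approved.

Not approved — the Series D shares did not give the required vote.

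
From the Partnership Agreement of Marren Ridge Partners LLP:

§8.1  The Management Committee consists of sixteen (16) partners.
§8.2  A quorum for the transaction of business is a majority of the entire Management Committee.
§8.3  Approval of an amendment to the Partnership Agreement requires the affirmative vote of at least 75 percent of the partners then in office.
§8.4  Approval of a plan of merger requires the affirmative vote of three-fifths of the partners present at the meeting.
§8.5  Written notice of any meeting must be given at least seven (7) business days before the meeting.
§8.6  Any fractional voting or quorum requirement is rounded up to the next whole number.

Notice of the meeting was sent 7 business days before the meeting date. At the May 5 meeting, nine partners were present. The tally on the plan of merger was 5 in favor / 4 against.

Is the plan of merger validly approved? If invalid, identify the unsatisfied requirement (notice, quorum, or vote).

Notice: 7 business days given; 7 required (7 ≥ 7). Satisfied.
Quorum: 9 present; quorum is 9. Satisfied.
Vote: the plan of merger requires three-fifths of the partners present (9). 3/5 of 9 = 5.40, rounded up to 6, so 6 affirmative votes are needed; 5 voted in favor. Not satisfied.

Invalid — vote requirement not satisfied.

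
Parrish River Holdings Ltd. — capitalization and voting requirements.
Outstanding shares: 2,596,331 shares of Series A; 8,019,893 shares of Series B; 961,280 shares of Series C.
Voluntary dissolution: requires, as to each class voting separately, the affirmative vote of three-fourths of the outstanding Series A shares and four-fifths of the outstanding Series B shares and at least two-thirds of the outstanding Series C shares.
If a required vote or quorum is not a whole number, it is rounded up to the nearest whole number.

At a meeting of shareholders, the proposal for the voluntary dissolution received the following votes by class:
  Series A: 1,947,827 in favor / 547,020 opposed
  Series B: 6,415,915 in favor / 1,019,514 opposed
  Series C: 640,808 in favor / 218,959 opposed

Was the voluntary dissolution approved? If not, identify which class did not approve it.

Series A: 3/4 of 2596331 = 1947248.25, rounded up to 1947249; 1,947,249 required, 1,947,827 in favor — approved.
Series B: 4/5 of 8019893 = 6415914.40, rounded up to 6415915; 6,415,915 required, 6,415,915 in favor — approved.
Series C: 2/3 of 961280 = 640853.33, rounded up to 640854; 640,854 required, 640,808 in favor — not approved.

Not approved — the Series C shares did not give the required vote.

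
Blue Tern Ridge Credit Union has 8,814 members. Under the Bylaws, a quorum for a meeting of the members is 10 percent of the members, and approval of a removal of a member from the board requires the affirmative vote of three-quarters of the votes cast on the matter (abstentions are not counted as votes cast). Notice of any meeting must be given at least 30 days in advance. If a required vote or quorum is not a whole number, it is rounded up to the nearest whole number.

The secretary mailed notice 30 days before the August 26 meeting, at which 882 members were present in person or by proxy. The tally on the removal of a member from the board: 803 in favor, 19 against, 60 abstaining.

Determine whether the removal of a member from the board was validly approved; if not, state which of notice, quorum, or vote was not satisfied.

Notice: 30 days given; 30 required. Satisfied.
Quorum: 10% of 8,814 = 881.40, rounded up to 882; 882 present. Satisfied.
Vote: requires three-fourths of the votes cast (882 − 60 abstaining = 822); 3/4 of 822 = 616.50, rounded up to 617, so 617 needed; 803 in favor. Satisfied.

Valid — all requirements satisfied.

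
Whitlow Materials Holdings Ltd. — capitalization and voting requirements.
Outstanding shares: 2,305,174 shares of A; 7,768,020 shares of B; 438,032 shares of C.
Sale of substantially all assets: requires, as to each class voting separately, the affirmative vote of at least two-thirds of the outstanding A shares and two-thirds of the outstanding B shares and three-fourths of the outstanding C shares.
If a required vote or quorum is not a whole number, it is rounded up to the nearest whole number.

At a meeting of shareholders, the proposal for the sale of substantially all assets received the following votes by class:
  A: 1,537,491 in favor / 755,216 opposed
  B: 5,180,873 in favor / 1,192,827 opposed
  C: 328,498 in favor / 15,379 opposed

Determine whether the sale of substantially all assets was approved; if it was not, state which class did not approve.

Not approved — the C shares did not give the required vote.

A: 2/3 of 2305174 = 1536782.67, rounded up to 1536783; 1,536,783 required, 1,537,491 in favor — approved.
B: 2/3 of 7768020 = 5178680; 5,178,680 required, 5,180,873 in favor — approved.
C: 3/4 of 438032 = 328524; 328,524 required, 328,498 in favor — not approved.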